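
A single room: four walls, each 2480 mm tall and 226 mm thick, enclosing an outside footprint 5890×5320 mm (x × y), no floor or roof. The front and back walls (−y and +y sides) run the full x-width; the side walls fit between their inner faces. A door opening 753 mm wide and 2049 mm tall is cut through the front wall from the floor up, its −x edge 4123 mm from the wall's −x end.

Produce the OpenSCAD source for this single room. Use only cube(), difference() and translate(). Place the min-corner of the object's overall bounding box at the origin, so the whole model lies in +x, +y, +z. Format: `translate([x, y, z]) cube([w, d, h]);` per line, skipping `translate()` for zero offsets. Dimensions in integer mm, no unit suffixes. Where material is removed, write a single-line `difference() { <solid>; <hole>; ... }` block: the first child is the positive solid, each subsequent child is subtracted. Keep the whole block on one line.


difference() { cube([5890, 226, 2480]); translate([4123, 0, 0]) cube([753, 226, 2049]); }
translate([0, 5094, 0]) cube([5890, 226, 2480]);
translate([0, 226, 0]) cube([226, 4868, 2480]);
translate([5664, 226, 0]) cube([226, 4868, 2480]);


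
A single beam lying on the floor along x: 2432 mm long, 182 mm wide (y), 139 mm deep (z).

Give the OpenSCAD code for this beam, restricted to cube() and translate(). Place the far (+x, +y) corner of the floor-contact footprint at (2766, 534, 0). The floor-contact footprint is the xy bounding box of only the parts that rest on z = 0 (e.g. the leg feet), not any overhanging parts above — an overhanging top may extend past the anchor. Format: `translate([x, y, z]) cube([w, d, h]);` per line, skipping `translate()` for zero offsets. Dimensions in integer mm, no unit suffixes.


translate([334, 352, 0]) cube([2432, 182, 139]);


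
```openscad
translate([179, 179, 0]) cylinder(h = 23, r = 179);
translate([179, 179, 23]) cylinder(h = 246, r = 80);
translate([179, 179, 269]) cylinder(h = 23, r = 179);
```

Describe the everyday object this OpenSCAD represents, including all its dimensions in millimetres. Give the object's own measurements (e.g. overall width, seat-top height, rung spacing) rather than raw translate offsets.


A spool: two coaxial disc flanges of radius 179 mm and thickness 23 mm, joined by a core cylinder of radius 80 mm and height 246 mm. The lower flange rests on z = 0 and the three cylinders share a vertical axis.


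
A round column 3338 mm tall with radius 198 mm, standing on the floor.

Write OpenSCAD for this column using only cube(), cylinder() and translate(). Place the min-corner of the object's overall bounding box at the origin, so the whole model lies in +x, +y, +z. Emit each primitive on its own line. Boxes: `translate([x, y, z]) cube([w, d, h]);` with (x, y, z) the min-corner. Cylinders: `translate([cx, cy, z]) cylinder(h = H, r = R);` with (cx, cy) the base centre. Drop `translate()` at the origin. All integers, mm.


translate([198, 198, 0]) cylinder(h = 3338, r = 198);


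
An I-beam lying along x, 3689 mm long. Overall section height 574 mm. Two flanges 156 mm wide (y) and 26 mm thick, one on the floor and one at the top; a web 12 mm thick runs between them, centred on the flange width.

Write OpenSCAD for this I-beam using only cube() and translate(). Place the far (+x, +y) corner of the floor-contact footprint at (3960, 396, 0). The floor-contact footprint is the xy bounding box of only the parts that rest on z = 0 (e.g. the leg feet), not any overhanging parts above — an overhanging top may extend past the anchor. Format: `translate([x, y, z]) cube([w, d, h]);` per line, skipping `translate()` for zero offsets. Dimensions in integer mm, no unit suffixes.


translate([271, 240, 0]) cube([3689, 156, 26]);
translate([271, 312, 26]) cube([3689, 12, 522]);
translate([271, 240, 548]) cube([3689, 156, 26]);


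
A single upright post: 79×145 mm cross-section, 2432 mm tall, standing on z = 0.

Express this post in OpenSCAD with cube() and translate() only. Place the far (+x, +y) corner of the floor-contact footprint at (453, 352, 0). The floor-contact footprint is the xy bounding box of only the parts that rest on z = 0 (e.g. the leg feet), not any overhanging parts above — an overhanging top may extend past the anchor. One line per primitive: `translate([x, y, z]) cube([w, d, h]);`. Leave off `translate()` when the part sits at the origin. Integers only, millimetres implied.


translate([374, 207, 0]) cube([79, 145, 2432]);


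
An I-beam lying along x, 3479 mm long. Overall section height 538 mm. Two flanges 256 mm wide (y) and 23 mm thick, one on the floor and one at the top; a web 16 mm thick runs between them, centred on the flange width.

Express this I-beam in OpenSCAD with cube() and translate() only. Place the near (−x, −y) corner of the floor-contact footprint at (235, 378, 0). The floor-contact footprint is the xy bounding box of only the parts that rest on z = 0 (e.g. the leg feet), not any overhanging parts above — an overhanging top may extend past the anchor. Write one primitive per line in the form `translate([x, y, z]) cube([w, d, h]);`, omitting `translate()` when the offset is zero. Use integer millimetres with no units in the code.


translate([235, 378, 0]) cube([3479, 256, 23]);
translate([235, 498, 23]) cube([3479, 16, 492]);
translate([235, 378, 515]) cube([3479, 256, 23]);


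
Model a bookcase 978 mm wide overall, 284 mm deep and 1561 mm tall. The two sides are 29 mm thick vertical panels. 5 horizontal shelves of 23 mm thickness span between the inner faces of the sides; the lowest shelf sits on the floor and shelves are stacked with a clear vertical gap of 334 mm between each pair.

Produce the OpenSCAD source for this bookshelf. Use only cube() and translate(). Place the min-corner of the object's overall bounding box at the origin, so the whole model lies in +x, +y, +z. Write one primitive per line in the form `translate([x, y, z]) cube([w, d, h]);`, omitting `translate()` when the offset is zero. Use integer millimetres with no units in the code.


cube([29, 284, 1561]);
translate([949, 0, 0]) cube([29, 284, 1561]);
translate([29, 0, 0]) cube([920, 284, 23]);
translate([29, 0, 357]) cube([920, 284, 23]);
translate([29, 0, 714]) cube([920, 284, 23]);
translate([29, 0, 1071]) cube([920, 284, 23]);
translate([29, 0, 1428]) cube([920, 284, 23]);


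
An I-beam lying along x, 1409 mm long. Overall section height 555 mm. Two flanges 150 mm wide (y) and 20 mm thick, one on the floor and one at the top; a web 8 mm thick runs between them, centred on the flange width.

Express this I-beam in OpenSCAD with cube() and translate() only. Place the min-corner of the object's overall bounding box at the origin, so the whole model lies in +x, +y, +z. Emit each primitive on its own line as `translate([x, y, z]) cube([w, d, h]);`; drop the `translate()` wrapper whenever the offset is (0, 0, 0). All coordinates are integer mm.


cube([1409, 150, 20]);
translate([0, 71, 20]) cube([1409, 8, 515]);
translate([0, 0, 535]) cube([1409, 150, 20]);


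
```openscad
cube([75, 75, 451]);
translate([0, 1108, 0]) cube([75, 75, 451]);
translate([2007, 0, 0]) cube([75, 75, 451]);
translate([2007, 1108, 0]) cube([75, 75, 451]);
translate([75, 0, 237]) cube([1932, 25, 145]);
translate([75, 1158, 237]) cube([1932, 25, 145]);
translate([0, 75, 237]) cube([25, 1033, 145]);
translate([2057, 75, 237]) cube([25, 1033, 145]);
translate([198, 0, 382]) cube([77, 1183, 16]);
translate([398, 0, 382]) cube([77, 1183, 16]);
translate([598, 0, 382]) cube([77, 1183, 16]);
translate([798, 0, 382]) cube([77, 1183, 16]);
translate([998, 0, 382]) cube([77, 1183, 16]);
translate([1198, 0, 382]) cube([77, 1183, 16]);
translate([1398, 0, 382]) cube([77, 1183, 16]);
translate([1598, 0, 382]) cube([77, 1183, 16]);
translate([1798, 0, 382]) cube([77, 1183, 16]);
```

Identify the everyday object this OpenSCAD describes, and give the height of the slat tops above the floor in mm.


A bed frame. The slat-top height is 398 mm.

Four posts, four rails, and a row of slats — a bed frame. Slats sit on the rails at z = 237 + 145 = 382; with slat thickness 16, the top is 398 mm.


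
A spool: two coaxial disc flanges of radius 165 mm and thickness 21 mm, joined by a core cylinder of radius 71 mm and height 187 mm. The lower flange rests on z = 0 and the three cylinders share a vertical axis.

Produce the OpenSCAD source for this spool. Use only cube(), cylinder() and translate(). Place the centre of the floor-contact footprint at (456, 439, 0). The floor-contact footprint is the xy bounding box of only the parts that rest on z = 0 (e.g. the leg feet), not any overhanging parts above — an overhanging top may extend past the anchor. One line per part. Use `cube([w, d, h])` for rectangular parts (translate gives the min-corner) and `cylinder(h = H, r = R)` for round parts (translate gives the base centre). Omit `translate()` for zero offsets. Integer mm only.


translate([456, 439, 0]) cylinder(h = 21, r = 165);
translate([456, 439, 21]) cylinder(h = 187, r = 71);
translate([456, 439, 208]) cylinder(h = 21, r = 165);


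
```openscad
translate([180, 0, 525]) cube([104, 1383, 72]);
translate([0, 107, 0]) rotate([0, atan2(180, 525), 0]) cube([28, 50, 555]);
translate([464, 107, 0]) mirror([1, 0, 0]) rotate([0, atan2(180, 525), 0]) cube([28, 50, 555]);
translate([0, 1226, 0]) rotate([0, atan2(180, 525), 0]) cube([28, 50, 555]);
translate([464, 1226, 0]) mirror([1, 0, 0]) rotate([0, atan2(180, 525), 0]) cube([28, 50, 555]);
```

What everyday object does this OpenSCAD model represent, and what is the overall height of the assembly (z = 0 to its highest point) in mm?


A sawhorse. The overall height is 597 mm.

A beam across two mirrored pairs of raked legs — a sawhorse. The beam's underside is at z = 525 (matching the legs' vertical rise in atan2(180, 525)) and the beam is 72 mm tall, so its top is at 525 + 72 = 597 mm. The raked legs top out at the beam's underside, so that is the highest point.


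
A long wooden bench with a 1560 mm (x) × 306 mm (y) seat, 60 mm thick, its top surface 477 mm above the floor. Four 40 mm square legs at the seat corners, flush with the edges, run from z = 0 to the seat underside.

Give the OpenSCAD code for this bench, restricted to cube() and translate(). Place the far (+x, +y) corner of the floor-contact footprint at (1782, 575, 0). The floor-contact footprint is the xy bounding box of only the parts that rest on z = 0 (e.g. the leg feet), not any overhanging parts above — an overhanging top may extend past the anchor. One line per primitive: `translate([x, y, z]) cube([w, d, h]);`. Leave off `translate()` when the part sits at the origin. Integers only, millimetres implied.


translate([222, 269, 417]) cube([1560, 306, 60]);
translate([222, 269, 0]) cube([40, 40, 417]);
translate([222, 535, 0]) cube([40, 40, 417]);
translate([1742, 269, 0]) cube([40, 40, 417]);
translate([1742, 535, 0]) cube([40, 40, 417]);


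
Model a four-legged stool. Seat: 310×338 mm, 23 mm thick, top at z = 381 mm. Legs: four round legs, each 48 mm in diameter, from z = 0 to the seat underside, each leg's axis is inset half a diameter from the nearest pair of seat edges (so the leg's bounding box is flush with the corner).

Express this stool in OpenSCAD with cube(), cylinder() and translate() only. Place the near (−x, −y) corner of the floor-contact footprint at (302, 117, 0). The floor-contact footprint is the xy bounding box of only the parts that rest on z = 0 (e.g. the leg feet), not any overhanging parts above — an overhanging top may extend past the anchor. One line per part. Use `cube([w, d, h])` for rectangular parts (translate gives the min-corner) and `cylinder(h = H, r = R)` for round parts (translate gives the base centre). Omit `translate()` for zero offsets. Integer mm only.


translate([302, 117, 358]) cube([310, 338, 23]);
translate([326, 141, 0]) cylinder(h = 358, r = 24);
translate([588, 141, 0]) cylinder(h = 358, r = 24);
translate([326, 431, 0]) cylinder(h = 358, r = 24);
translate([588, 431, 0]) cylinder(h = 358, r = 24);


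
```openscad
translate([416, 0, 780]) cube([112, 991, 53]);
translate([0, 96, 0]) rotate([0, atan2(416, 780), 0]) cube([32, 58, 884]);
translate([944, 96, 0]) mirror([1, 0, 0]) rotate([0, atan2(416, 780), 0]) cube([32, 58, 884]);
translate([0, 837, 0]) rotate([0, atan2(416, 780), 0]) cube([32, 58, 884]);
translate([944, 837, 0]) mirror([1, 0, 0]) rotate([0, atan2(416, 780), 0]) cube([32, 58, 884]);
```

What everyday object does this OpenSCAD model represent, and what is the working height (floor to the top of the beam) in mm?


A sawhorse. The overall height is 833 mm.

A beam across two mirrored pairs of raked legs — a sawhorse. The beam's underside is at z = 780 (matching the legs' vertical rise in atan2(416, 780)) and the beam is 53 mm tall, so its top is at 780 + 53 = 833 mm. The raked legs top out at the beam's underside, so that is the highest point.


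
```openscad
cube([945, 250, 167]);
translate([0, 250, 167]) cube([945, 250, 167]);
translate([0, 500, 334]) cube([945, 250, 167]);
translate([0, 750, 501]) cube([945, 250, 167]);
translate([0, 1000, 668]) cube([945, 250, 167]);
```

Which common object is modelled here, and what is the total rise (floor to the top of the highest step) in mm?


A staircase. The total rise is 835 mm.

5 identical blocks, each offset up and back from the previous — a staircase. Each step is 167 mm tall and there are 5 of them, so the total rise is 5 × 167 = 835 mm.


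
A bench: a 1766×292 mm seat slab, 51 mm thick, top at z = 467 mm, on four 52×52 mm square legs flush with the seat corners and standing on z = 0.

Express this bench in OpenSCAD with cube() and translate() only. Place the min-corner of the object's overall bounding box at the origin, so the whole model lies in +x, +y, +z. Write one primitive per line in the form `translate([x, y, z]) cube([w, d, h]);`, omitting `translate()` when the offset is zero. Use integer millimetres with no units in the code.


translate([0, 0, 416]) cube([1766, 292, 51]);
cube([52, 52, 416]);
translate([0, 240, 0]) cube([52, 52, 416]);
translate([1714, 0, 0]) cube([52, 52, 416]);
translate([1714, 240, 0]) cube([52, 52, 416]);


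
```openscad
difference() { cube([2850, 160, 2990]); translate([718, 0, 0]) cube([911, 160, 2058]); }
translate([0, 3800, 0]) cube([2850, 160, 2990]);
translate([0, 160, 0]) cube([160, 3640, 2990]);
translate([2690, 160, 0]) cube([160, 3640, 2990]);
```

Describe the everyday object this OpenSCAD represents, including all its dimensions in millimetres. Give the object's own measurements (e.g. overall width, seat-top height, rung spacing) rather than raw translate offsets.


A single room: four walls, each 2990 mm tall and 160 mm thick, enclosing an outside footprint 2850×3960 mm (x × y), no floor or roof. The front and back walls (−y and +y sides) run the full x-width; the side walls fit between their inner faces. A door opening 911 mm wide and 2058 mm tall is cut through the front wall from the floor up, its −x edge 718 mm from the wall's −x end.


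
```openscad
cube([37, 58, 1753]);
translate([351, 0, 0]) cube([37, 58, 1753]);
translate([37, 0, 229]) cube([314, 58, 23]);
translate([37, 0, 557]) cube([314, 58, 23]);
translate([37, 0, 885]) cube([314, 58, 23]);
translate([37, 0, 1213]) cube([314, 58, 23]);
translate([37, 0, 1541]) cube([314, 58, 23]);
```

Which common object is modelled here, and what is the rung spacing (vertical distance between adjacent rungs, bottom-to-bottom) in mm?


A ladder. The rung spacing is 328 mm.

Two tall 37×58 posts with 5 short bars between them — a ladder. Adjacent rungs sit at z = 229 and z = 557, so the spacing is 557 − 229 = 328 mm.


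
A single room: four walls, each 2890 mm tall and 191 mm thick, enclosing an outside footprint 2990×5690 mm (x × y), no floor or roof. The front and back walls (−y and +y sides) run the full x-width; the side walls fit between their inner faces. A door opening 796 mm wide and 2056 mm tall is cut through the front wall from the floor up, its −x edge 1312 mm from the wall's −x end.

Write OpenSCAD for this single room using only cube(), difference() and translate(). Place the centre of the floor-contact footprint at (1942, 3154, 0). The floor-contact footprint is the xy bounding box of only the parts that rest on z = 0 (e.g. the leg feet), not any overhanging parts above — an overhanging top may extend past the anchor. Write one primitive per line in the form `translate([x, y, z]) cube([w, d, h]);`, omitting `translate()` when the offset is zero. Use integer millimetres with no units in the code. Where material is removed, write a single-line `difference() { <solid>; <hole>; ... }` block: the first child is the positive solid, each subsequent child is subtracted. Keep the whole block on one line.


difference() { translate([447, 309, 0]) cube([2990, 191, 2890]); translate([1759, 309, 0]) cube([796, 191, 2056]); }
translate([447, 5808, 0]) cube([2990, 191, 2890]);
translate([447, 500, 0]) cube([191, 5308, 2890]);
translate([3246, 500, 0]) cube([191, 5308, 2890]);


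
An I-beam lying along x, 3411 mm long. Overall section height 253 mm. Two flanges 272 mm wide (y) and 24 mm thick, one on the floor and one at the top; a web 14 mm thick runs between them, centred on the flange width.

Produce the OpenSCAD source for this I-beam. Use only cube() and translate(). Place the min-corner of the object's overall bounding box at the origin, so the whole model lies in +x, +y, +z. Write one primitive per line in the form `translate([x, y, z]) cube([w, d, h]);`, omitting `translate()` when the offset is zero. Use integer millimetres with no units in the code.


cube([3411, 272, 24]);
translate([0, 129, 24]) cube([3411, 14, 205]);
translate([0, 0, 229]) cube([3411, 272, 24]);


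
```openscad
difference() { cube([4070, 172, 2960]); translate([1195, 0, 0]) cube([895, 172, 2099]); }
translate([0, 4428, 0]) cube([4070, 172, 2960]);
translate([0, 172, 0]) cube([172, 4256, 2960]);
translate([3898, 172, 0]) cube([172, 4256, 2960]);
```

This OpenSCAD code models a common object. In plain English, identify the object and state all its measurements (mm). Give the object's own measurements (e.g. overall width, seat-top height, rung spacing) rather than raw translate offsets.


A single room: four walls, each 2960 mm tall and 172 mm thick, enclosing an outside footprint 4070×4600 mm (x × y), no floor or roof. The front and back walls (−y and +y sides) run the full x-width; the side walls fit between their inner faces. A door opening 895 mm wide and 2099 mm tall is cut through the front wall from the floor up, its −x edge 1195 mm from the wall's −x end.


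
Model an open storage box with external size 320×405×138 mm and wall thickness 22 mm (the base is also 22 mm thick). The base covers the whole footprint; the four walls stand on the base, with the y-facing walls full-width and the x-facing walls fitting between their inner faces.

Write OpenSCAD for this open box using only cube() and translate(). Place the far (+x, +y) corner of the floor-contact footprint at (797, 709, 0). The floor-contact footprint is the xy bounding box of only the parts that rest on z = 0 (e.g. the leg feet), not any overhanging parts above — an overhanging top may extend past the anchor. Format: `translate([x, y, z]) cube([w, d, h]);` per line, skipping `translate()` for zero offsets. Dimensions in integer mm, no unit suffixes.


translate([477, 304, 0]) cube([320, 405, 22]);
translate([477, 304, 22]) cube([320, 22, 116]);
translate([477, 687, 22]) cube([320, 22, 116]);
translate([477, 326, 22]) cube([22, 361, 116]);
translate([775, 326, 22]) cube([22, 361, 116]);


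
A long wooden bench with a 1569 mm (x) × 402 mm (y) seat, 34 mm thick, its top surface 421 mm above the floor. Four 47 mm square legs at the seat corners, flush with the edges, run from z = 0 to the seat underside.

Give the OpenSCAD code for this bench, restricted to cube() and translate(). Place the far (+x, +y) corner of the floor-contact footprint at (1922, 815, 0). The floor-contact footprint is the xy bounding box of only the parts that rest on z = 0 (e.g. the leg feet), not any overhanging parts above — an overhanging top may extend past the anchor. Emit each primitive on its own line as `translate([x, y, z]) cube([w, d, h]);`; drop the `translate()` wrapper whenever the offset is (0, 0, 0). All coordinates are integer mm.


translate([353, 413, 387]) cube([1569, 402, 34]);
translate([353, 413, 0]) cube([47, 47, 387]);
translate([353, 768, 0]) cube([47, 47, 387]);
translate([1875, 413, 0]) cube([47, 47, 387]);
translate([1875, 768, 0]) cube([47, 47, 387]);


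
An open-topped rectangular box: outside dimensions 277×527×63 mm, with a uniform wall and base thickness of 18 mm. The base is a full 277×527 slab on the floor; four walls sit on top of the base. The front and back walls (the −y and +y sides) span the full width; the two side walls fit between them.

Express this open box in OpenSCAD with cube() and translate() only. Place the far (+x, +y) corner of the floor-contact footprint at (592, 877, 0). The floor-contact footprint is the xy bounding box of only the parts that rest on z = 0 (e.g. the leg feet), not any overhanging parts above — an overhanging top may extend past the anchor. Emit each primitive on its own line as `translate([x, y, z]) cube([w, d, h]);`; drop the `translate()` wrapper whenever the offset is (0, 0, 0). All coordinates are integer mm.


translate([315, 350, 0]) cube([277, 527, 18]);
translate([315, 350, 18]) cube([277, 18, 45]);
translate([315, 859, 18]) cube([277, 18, 45]);
translate([315, 368, 18]) cube([18, 491, 45]);
translate([574, 368, 18]) cube([18, 491, 45]);


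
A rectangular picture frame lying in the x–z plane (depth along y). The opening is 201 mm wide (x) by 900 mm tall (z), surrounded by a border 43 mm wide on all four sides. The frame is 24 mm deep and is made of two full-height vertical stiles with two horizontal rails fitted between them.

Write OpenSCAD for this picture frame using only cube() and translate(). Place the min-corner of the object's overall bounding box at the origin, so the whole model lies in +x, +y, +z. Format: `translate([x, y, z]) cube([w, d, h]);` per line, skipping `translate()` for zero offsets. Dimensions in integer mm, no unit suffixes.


cube([43, 24, 986]);
translate([244, 0, 0]) cube([43, 24, 986]);
translate([43, 0, 0]) cube([201, 24, 43]);
translate([43, 0, 943]) cube([201, 24, 43]);


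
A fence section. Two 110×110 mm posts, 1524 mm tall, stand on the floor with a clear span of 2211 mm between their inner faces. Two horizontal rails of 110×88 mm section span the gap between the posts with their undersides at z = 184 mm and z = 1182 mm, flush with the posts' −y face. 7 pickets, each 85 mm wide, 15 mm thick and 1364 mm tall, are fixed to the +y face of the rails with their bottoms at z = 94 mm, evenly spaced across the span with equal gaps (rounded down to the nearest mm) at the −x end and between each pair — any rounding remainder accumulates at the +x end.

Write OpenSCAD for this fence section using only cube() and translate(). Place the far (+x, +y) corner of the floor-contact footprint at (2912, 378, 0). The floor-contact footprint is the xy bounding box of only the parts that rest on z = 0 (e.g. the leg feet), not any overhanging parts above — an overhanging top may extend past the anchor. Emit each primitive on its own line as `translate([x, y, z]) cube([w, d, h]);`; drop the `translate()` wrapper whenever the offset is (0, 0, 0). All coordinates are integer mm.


translate([481, 268, 0]) cube([110, 110, 1524]);
translate([2802, 268, 0]) cube([110, 110, 1524]);
translate([591, 268, 184]) cube([2211, 110, 88]);
translate([591, 268, 1182]) cube([2211, 110, 88]);
translate([793, 378, 94]) cube([85, 15, 1364]);
translate([1080, 378, 94]) cube([85, 15, 1364]);
translate([1367, 378, 94]) cube([85, 15, 1364]);
translate([1654, 378, 94]) cube([85, 15, 1364]);
translate([1941, 378, 94]) cube([85, 15, 1364]);
translate([2228, 378, 94]) cube([85, 15, 1364]);
translate([2515, 378, 94]) cube([85, 15, 1364]);


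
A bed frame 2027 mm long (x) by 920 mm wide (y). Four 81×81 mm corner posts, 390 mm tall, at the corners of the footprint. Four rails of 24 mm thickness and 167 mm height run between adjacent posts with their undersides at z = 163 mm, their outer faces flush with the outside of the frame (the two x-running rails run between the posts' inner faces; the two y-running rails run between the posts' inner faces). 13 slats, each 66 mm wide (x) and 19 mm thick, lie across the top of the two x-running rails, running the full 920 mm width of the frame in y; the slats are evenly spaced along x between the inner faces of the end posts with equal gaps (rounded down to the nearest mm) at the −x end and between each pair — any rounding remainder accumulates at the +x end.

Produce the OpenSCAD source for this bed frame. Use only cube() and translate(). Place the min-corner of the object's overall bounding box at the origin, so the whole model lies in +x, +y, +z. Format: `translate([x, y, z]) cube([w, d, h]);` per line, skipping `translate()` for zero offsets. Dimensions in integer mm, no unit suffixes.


cube([81, 81, 390]);
translate([0, 839, 0]) cube([81, 81, 390]);
translate([1946, 0, 0]) cube([81, 81, 390]);
translate([1946, 839, 0]) cube([81, 81, 390]);
translate([81, 0, 163]) cube([1865, 24, 167]);
translate([81, 896, 163]) cube([1865, 24, 167]);
translate([0, 81, 163]) cube([24, 758, 167]);
translate([2003, 81, 163]) cube([24, 758, 167]);
translate([152, 0, 330]) cube([66, 920, 19]);
translate([289, 0, 330]) cube([66, 920, 19]);
translate([426, 0, 330]) cube([66, 920, 19]);
translate([563, 0, 330]) cube([66, 920, 19]);
translate([700, 0, 330]) cube([66, 920, 19]);
translate([837, 0, 330]) cube([66, 920, 19]);
translate([974, 0, 330]) cube([66, 920, 19]);
translate([1111, 0, 330]) cube([66, 920, 19]);
translate([1248, 0, 330]) cube([66, 920, 19]);
translate([1385, 0, 330]) cube([66, 920, 19]);
translate([1522, 0, 330]) cube([66, 920, 19]);
translate([1659, 0, 330]) cube([66, 920, 19]);
translate([1796, 0, 330]) cube([66, 920, 19]);


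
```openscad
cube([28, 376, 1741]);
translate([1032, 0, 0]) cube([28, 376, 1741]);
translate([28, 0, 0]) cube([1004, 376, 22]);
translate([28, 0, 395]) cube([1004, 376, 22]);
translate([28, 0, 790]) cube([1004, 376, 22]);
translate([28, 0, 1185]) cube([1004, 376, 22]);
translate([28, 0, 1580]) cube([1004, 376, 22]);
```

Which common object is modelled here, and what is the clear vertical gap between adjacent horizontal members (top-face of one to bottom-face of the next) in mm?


A bookshelf. The clear shelf gap is 373 mm.

Two tall side panels with 5 horizontal boards between them — a bookshelf. The first two shelf undersides are at z = 0 and z = 395; with shelf thickness 22, the clear gap is 395 − 0 − 22 = 373 mm.


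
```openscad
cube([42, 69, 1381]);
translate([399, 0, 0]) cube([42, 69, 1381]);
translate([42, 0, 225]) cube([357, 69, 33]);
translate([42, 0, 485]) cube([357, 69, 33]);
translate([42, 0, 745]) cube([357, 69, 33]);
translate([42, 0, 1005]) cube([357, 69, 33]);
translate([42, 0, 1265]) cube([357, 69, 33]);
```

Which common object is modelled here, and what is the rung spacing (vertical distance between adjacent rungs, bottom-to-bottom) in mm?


A ladder. The rung spacing is 260 mm.

Two tall 42×69 posts with 5 short bars between them — a ladder. Adjacent rungs sit at z = 225 and z = 485, so the spacing is 485 − 225 = 260 mm.


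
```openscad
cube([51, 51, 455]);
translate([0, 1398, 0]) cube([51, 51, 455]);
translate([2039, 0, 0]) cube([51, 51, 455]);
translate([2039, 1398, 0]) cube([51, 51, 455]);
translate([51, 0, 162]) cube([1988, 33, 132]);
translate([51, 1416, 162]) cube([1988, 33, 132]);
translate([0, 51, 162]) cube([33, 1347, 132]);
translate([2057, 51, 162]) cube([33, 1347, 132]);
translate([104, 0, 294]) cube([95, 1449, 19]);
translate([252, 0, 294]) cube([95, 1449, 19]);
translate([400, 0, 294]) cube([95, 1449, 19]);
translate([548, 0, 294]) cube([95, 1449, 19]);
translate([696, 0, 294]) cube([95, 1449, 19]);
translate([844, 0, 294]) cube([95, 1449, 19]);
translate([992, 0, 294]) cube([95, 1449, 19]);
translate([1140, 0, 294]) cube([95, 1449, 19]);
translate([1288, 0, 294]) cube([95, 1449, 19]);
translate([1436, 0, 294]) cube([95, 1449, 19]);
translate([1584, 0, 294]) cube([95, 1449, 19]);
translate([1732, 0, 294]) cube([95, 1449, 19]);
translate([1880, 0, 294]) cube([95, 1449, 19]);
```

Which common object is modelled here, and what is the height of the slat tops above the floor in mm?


A bed frame. The slat-top height is 313 mm.

Four posts, four rails, and a row of slats — a bed frame. Slats sit on the rails at z = 162 + 132 = 294; with slat thickness 19, the top is 313 mm.


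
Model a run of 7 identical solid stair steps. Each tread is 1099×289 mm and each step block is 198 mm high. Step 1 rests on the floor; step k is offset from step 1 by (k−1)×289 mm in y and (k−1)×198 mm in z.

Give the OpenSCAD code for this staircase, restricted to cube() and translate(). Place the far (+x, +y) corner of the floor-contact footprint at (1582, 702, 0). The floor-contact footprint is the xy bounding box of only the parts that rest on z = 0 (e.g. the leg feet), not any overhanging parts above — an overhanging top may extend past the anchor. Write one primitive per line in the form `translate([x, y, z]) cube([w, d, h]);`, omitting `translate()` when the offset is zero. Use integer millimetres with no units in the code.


translate([483, 413, 0]) cube([1099, 289, 198]);
translate([483, 702, 198]) cube([1099, 289, 198]);
translate([483, 991, 396]) cube([1099, 289, 198]);
translate([483, 1280, 594]) cube([1099, 289, 198]);
translate([483, 1569, 792]) cube([1099, 289, 198]);
translate([483, 1858, 990]) cube([1099, 289, 198]);
translate([483, 2147, 1188]) cube([1099, 289, 198]);


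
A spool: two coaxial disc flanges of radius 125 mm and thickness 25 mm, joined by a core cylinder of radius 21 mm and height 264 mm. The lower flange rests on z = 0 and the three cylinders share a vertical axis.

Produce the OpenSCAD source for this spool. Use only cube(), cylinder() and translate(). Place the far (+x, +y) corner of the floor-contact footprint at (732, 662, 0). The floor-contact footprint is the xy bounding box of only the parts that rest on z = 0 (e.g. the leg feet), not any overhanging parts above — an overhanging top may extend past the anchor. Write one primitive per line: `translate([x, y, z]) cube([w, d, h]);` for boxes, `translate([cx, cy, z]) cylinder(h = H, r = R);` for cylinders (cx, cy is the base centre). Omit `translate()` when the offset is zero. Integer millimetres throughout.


translate([607, 537, 0]) cylinder(h = 25, r = 125);
translate([607, 537, 25]) cylinder(h = 264, r = 21);
translate([607, 537, 289]) cylinder(h = 25, r = 125);


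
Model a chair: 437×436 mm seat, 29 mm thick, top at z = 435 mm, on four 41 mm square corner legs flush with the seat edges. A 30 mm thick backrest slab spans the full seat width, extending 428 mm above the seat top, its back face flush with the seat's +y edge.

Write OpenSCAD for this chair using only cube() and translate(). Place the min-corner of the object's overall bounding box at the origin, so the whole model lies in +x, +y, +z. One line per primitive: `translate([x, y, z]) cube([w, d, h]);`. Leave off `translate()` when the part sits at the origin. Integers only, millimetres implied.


translate([0, 0, 406]) cube([437, 436, 29]);
cube([41, 41, 406]);
translate([396, 0, 0]) cube([41, 41, 406]);
translate([0, 395, 0]) cube([41, 41, 406]);
translate([396, 395, 0]) cube([41, 41, 406]);
translate([0, 406, 435]) cube([437, 30, 428]);


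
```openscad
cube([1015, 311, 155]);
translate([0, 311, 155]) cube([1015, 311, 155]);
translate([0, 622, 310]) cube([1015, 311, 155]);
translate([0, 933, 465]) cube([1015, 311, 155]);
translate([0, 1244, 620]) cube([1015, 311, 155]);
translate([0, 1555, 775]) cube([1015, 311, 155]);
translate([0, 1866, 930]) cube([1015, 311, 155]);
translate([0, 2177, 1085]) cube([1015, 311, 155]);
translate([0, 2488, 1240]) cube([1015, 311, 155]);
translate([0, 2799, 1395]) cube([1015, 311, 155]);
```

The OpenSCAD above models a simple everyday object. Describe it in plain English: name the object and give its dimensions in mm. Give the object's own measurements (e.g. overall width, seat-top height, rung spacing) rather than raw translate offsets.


A straight staircase of 10 solid steps. Each step is 1015 mm wide (x), 311 mm deep (y, the going) and 155 mm tall (the rise). The first step rests on the floor; each subsequent step sits one going further in +y and one rise higher in +z, directly behind and above the previous step with no overlap.


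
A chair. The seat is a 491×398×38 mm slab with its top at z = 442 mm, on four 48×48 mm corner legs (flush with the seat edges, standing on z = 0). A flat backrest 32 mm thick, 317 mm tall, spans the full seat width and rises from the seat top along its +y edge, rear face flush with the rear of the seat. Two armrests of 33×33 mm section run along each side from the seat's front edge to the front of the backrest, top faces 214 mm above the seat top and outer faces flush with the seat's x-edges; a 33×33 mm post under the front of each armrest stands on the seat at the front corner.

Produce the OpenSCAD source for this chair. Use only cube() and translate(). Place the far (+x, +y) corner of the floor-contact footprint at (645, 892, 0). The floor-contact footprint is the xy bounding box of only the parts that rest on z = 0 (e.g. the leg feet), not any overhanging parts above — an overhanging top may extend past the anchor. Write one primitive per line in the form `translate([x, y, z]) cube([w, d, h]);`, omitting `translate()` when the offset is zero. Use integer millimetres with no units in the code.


translate([154, 494, 404]) cube([491, 398, 38]);
translate([154, 494, 0]) cube([48, 48, 404]);
translate([597, 494, 0]) cube([48, 48, 404]);
translate([154, 844, 0]) cube([48, 48, 404]);
translate([597, 844, 0]) cube([48, 48, 404]);
translate([154, 860, 442]) cube([491, 32, 317]);
translate([154, 494, 623]) cube([33, 366, 33]);
translate([612, 494, 623]) cube([33, 366, 33]);
translate([154, 494, 442]) cube([33, 33, 181]);
translate([612, 494, 442]) cube([33, 33, 181]);


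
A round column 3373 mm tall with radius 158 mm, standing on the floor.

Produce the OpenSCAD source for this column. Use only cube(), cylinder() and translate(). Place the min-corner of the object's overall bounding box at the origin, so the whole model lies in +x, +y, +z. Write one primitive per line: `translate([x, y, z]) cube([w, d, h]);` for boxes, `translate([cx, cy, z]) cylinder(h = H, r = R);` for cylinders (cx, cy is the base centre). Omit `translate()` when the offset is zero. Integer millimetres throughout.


translate([158, 158, 0]) cylinder(h = 3373, r = 158);


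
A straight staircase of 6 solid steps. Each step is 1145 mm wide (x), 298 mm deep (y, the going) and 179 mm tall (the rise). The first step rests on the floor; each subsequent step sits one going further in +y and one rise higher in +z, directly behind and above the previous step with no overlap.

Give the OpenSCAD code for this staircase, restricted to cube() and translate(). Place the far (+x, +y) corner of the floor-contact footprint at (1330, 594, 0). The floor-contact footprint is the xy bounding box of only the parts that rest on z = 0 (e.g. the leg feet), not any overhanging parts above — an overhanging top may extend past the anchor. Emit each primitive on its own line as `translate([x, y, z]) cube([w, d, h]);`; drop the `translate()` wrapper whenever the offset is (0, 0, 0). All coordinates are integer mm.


translate([185, 296, 0]) cube([1145, 298, 179]);
translate([185, 594, 179]) cube([1145, 298, 179]);
translate([185, 892, 358]) cube([1145, 298, 179]);
translate([185, 1190, 537]) cube([1145, 298, 179]);
translate([185, 1488, 716]) cube([1145, 298, 179]);
translate([185, 1786, 895]) cube([1145, 298, 179]);


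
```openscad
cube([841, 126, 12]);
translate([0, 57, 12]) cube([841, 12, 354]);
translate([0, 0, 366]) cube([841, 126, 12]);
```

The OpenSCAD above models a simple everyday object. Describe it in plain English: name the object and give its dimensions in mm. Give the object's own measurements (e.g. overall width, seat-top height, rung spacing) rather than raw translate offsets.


An I-beam lying along x, 841 mm long. Overall section height 378 mm. Two flanges 126 mm wide (y) and 12 mm thick, one on the floor and one at the top; a web 12 mm thick runs between them, centred on the flange width.


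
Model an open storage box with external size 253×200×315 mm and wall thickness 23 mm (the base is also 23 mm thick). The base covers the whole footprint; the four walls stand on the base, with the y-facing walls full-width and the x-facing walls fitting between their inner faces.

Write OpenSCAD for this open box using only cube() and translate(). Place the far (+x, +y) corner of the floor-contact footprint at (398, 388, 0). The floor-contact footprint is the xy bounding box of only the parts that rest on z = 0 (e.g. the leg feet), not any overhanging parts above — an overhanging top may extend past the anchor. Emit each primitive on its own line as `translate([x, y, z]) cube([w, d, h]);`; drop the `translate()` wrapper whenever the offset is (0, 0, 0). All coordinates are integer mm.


translate([145, 188, 0]) cube([253, 200, 23]);
translate([145, 188, 23]) cube([253, 23, 292]);
translate([145, 365, 23]) cube([253, 23, 292]);
translate([145, 211, 23]) cube([23, 154, 292]);
translate([375, 211, 23]) cube([23, 154, 292]);


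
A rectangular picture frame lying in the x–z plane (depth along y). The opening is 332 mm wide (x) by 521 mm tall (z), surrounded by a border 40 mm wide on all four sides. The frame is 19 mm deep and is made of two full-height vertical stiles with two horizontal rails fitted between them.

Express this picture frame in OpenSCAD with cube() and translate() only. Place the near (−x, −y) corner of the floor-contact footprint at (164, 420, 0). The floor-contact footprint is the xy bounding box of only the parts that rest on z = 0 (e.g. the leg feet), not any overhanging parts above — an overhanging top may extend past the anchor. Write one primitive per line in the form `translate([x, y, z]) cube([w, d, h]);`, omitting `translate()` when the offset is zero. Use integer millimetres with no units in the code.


translate([164, 420, 0]) cube([40, 19, 601]);
translate([536, 420, 0]) cube([40, 19, 601]);
translate([204, 420, 0]) cube([332, 19, 40]);
translate([204, 420, 561]) cube([332, 19, 40]);


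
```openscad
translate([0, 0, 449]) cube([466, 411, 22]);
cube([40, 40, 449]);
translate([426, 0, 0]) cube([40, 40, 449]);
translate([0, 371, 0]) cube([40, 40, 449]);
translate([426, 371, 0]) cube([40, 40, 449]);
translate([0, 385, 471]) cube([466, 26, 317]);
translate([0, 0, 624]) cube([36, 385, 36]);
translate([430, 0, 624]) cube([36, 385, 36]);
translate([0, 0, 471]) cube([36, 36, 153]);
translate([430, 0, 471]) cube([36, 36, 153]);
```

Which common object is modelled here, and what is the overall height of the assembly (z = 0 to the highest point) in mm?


A chair. The overall height is 788 mm.

A slab on four corner posts with a tall panel at the back — a chair. The seat slab sits at z = 449 with thickness 22, and the 317 mm backrest starts at the seat top, so the overall height is 449 + 22 + 317 = 788 mm.


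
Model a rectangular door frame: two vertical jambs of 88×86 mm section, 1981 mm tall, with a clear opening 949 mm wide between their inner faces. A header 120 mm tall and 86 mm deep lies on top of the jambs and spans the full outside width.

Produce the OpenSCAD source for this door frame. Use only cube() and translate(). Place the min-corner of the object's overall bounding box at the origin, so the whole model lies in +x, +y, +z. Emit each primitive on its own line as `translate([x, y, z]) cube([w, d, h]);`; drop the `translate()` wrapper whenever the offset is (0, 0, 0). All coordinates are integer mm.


cube([88, 86, 1981]);
translate([1037, 0, 0]) cube([88, 86, 1981]);
translate([0, 0, 1981]) cube([1125, 86, 120]);
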